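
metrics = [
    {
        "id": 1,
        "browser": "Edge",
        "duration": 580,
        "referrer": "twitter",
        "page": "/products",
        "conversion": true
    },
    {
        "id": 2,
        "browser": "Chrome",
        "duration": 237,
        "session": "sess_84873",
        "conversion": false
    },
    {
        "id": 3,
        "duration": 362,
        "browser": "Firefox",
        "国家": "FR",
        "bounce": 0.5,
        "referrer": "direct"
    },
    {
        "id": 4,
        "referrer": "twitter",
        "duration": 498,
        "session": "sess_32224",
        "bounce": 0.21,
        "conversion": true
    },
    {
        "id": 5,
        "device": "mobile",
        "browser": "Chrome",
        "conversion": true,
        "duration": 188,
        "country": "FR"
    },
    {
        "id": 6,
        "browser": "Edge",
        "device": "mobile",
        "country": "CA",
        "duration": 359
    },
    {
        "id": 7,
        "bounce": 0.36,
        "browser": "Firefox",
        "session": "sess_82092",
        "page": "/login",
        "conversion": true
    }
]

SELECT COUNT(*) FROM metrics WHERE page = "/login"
1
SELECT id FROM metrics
[1, 2, 3, 4, 5, 6, 7]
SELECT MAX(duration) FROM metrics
580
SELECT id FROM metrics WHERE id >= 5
[5, 6, 7]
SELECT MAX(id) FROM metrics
7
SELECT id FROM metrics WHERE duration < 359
[2, 5]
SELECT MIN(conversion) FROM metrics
False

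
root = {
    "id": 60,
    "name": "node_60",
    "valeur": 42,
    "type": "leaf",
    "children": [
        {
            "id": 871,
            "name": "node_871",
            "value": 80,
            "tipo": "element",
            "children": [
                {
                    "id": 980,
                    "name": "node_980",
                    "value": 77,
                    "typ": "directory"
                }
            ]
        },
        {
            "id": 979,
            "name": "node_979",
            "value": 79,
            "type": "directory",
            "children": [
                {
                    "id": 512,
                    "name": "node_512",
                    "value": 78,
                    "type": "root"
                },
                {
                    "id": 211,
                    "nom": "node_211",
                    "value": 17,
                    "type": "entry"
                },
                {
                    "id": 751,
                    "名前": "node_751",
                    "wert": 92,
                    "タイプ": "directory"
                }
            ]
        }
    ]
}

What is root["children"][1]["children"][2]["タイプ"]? "directory"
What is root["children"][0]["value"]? 80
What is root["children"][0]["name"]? "node_871"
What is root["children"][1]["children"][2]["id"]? 751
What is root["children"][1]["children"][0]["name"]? "node_512"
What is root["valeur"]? 42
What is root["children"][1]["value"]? 79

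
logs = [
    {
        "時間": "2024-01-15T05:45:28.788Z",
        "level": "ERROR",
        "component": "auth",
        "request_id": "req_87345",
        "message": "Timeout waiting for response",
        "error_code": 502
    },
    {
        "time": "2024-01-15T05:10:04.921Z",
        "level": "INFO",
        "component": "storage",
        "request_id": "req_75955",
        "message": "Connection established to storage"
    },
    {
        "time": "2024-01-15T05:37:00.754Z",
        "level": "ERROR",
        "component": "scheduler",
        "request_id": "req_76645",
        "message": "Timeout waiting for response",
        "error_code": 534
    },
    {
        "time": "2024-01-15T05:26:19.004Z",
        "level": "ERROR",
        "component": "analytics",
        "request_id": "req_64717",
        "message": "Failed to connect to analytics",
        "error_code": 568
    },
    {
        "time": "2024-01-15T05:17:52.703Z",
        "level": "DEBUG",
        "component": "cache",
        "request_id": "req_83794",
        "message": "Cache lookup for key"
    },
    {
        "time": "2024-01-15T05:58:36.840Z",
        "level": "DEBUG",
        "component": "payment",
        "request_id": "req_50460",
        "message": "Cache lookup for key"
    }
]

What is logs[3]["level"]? "ERROR"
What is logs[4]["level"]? "DEBUG"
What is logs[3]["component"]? "analytics"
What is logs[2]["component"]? "scheduler"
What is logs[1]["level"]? "INFO"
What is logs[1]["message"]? "Connection established to storage"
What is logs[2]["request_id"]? "req_76645"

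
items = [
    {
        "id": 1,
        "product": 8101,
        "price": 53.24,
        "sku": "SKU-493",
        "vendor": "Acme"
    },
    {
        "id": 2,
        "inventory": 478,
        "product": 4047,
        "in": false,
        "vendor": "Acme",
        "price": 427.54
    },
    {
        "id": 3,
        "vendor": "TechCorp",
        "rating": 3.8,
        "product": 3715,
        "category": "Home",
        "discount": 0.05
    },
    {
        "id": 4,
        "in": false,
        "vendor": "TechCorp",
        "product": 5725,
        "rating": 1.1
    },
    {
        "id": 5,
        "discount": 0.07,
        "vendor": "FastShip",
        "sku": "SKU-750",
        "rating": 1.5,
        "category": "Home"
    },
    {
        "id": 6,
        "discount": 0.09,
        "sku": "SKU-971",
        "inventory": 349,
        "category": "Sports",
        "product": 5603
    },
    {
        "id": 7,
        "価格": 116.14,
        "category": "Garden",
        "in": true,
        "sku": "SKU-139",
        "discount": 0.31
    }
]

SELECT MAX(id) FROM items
7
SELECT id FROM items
[1, 2, 3, 4, 5, 6, 7]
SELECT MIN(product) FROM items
3715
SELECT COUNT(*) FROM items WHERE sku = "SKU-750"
1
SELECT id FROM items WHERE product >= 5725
[1, 4]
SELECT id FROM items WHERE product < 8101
[2, 3, 4, 6]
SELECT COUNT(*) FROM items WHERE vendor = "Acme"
2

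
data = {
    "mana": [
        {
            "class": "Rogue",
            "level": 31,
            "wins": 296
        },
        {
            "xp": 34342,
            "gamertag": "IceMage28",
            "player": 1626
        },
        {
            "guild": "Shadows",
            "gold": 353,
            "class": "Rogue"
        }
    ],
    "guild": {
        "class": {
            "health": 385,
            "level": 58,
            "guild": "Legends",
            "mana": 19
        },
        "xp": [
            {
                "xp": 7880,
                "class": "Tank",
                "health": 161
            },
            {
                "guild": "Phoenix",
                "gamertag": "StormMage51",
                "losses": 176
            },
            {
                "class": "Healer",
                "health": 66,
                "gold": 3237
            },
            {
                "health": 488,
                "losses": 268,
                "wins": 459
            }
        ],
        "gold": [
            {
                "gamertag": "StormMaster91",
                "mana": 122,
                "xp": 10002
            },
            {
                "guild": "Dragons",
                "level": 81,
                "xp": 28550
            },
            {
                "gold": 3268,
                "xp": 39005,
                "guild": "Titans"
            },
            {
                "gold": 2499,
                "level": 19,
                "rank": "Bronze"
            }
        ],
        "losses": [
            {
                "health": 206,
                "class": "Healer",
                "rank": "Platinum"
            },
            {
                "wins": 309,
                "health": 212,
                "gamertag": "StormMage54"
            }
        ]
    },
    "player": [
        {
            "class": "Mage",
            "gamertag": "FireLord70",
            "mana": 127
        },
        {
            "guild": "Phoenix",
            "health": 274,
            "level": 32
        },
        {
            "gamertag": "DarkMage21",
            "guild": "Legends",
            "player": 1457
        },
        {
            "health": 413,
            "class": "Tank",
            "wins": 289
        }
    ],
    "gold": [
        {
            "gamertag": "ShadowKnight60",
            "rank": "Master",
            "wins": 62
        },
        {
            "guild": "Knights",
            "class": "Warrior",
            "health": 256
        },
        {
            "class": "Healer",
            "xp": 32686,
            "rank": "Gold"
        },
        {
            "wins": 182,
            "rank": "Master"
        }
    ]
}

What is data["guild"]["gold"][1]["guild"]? "Dragons"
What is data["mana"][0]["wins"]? 296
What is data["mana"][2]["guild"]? "Shadows"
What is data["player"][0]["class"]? "Mage"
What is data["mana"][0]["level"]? 31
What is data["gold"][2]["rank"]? "Gold"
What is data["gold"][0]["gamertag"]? "ShadowKnight60"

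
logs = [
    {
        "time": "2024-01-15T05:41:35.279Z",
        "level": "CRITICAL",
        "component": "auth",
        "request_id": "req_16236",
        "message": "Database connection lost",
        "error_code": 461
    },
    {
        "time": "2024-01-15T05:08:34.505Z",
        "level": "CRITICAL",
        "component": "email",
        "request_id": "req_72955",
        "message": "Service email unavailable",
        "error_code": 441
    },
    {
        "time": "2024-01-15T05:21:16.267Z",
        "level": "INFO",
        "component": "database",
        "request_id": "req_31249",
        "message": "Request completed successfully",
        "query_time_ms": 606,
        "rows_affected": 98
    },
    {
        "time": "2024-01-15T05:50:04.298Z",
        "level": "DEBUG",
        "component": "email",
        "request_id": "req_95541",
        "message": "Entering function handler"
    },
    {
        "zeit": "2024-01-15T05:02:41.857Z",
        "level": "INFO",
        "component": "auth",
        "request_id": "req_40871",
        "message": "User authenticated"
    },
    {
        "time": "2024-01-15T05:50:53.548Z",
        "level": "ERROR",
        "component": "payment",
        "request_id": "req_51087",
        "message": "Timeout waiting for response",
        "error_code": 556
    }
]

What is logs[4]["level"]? "INFO"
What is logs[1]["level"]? "CRITICAL"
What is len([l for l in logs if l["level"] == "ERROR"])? 1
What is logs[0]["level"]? "CRITICAL"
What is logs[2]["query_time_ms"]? 606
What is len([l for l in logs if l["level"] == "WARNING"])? 0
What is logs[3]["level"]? "DEBUG"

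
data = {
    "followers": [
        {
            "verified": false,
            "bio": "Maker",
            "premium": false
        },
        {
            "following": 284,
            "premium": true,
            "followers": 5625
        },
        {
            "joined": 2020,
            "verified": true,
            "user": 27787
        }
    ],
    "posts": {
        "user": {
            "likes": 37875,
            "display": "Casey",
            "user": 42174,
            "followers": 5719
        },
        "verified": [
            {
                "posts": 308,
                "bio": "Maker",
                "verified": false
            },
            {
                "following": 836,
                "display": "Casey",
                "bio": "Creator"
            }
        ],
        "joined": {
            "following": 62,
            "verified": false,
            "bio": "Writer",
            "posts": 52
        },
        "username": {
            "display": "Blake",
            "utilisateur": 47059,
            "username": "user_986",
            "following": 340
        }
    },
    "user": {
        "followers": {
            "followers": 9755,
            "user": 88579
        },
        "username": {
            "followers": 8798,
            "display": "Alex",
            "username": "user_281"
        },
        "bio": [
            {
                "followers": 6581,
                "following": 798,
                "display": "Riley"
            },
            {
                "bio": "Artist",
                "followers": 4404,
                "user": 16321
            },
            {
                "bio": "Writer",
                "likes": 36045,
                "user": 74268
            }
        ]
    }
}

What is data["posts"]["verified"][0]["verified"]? False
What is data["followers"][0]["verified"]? False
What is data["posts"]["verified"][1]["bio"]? "Creator"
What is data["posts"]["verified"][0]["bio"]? "Maker"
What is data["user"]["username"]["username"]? "user_281"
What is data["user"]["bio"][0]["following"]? 798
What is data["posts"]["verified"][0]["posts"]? 308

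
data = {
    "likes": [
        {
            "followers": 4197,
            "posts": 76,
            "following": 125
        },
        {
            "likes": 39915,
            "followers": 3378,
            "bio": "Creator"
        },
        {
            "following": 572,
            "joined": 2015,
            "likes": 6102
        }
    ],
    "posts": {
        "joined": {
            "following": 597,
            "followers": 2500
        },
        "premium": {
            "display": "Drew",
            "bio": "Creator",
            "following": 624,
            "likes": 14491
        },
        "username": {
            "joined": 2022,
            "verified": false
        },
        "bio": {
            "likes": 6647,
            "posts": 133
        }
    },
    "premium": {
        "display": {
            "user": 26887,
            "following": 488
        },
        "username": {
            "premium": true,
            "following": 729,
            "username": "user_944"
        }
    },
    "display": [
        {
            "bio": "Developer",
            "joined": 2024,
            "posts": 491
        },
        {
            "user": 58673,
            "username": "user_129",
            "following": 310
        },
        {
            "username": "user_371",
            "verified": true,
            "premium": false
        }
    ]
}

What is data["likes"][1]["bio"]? "Creator"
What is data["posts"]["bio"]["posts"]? 133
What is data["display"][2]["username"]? "user_371"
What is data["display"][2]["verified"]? True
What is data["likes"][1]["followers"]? 3378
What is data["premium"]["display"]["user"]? 26887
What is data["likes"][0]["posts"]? 76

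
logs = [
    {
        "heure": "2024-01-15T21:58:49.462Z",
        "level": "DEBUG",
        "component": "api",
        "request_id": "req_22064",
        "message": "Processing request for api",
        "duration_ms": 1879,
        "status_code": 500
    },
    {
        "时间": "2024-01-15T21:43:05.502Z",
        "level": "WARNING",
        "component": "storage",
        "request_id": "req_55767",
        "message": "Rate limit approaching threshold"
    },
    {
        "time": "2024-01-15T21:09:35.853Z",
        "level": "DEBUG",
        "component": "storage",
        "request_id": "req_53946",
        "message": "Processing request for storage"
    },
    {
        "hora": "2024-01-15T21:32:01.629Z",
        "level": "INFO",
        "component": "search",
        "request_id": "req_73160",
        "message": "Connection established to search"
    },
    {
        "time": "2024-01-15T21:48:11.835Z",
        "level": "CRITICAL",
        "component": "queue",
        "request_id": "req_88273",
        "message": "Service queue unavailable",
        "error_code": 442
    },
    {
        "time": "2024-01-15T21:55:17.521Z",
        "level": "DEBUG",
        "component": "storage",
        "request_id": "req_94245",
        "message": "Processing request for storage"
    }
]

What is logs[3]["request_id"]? "req_73160"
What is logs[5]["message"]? "Processing request for storage"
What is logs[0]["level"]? "DEBUG"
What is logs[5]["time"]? "2024-01-15T21:55:17.521Z"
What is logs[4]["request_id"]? "req_88273"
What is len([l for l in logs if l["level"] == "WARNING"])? 1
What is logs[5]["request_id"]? "req_94245"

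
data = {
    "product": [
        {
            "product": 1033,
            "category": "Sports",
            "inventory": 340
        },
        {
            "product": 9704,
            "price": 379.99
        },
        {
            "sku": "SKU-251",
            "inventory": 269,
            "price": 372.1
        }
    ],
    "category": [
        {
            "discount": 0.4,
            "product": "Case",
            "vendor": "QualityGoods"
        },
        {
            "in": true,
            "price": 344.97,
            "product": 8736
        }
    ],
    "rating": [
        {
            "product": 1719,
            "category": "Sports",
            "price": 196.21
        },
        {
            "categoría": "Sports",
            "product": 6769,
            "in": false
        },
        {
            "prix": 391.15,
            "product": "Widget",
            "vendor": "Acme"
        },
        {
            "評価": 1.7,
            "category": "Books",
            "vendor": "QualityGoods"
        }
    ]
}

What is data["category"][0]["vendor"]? "QualityGoods"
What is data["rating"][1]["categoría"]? "Sports"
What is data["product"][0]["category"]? "Sports"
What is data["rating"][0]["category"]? "Sports"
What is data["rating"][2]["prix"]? 391.15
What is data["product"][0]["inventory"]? 340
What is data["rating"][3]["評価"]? 1.7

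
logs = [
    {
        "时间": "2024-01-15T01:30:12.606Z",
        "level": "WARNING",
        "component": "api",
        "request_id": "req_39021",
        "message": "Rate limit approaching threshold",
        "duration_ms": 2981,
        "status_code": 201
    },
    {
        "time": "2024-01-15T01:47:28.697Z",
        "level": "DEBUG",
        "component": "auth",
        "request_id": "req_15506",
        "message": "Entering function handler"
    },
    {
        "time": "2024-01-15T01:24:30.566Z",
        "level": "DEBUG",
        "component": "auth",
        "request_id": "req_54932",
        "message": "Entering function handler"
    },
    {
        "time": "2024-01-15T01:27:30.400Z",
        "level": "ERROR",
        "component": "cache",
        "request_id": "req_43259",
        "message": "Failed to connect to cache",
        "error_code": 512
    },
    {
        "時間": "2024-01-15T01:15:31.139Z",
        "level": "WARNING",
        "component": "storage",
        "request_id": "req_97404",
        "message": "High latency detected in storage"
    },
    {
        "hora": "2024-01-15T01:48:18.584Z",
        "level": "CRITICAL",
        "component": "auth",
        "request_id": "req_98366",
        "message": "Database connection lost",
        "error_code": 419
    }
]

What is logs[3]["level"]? "ERROR"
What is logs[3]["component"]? "cache"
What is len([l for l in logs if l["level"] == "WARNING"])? 2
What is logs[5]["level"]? "CRITICAL"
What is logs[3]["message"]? "Failed to connect to cache"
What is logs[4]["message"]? "High latency detected in storage"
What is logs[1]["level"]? "DEBUG"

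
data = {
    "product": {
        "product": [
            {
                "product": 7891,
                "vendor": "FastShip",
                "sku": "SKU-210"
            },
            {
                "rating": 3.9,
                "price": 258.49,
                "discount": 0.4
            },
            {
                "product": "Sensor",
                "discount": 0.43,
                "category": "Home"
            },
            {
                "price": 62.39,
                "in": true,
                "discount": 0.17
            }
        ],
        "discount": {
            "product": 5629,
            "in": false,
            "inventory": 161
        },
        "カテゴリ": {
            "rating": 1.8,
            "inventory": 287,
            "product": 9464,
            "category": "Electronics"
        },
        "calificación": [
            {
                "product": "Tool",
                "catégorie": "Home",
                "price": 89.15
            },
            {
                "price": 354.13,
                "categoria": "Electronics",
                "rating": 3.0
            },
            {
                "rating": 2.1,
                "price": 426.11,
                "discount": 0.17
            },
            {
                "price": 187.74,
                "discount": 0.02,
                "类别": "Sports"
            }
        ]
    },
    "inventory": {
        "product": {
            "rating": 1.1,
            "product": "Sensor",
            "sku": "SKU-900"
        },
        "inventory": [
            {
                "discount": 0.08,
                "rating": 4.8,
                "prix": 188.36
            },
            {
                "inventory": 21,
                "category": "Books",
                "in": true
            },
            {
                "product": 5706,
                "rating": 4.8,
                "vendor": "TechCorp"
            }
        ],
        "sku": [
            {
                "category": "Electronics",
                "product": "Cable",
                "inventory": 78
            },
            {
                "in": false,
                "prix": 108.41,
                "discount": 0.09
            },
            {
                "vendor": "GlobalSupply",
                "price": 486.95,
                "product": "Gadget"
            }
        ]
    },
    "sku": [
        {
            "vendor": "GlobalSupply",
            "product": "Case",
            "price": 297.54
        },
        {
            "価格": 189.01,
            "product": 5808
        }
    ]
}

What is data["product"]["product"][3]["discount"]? 0.17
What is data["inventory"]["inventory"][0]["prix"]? 188.36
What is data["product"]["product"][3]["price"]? 62.39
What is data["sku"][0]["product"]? "Case"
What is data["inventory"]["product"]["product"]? "Sensor"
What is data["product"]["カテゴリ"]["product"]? 9464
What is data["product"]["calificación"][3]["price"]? 187.74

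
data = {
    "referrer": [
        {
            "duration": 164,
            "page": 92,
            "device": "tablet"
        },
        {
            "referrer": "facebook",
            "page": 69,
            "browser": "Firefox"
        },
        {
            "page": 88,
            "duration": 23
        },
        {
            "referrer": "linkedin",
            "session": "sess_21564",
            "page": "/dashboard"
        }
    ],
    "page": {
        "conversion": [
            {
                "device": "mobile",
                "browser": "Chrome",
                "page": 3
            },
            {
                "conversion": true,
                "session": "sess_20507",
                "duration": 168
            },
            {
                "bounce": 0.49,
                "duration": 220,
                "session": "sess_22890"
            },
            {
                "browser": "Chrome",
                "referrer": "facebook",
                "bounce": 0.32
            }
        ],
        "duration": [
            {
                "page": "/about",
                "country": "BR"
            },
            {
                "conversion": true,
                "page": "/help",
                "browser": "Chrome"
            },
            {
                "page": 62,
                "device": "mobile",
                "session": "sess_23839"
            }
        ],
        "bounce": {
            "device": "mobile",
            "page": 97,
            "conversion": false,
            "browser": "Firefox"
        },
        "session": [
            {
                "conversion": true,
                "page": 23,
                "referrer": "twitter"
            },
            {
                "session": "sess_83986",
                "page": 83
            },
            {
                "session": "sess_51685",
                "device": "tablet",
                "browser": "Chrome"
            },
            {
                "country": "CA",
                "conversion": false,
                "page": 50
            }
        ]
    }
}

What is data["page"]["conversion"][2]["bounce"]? 0.49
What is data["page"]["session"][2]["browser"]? "Chrome"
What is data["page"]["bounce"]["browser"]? "Firefox"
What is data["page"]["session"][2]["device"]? "tablet"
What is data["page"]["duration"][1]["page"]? "/help"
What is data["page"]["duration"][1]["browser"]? "Chrome"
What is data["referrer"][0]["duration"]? 164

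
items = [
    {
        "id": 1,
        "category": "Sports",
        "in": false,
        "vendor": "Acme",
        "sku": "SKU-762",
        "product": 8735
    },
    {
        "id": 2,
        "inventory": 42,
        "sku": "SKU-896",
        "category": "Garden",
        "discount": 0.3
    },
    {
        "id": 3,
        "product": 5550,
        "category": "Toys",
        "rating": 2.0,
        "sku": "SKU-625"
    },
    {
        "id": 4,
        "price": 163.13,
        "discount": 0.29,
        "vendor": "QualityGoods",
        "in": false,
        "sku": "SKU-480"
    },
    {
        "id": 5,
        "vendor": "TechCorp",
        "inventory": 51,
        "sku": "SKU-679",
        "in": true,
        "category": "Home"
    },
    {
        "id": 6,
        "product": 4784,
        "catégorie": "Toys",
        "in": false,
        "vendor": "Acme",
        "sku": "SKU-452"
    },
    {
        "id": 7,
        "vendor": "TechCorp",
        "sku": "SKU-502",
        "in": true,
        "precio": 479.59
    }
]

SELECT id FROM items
[1, 2, 3, 4, 5, 6, 7]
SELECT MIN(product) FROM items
4784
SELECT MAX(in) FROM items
True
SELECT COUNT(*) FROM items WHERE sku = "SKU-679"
1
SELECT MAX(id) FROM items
7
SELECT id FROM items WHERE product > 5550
[1]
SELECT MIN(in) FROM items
False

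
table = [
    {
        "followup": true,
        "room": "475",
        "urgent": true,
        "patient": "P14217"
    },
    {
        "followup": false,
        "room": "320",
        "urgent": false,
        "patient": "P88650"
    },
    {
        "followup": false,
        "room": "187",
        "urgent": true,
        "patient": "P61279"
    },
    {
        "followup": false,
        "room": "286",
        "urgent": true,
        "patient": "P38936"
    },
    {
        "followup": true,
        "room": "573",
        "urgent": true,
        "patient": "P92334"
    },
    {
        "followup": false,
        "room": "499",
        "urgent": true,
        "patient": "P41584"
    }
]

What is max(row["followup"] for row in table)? True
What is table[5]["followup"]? False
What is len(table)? 6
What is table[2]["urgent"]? True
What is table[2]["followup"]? False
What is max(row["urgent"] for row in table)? True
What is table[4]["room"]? "573"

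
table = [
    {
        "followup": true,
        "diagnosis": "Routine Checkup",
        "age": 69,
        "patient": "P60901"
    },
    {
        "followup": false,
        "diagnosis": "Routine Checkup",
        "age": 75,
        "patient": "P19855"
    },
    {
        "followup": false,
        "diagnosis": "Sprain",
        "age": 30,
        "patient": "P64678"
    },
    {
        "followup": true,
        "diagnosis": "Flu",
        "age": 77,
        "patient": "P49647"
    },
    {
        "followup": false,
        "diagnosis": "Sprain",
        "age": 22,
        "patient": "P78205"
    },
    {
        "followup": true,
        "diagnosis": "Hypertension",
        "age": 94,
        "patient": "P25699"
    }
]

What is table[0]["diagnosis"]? "Routine Checkup"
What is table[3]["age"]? 77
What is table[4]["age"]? 22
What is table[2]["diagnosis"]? "Sprain"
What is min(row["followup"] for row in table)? False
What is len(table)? 6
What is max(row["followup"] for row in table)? True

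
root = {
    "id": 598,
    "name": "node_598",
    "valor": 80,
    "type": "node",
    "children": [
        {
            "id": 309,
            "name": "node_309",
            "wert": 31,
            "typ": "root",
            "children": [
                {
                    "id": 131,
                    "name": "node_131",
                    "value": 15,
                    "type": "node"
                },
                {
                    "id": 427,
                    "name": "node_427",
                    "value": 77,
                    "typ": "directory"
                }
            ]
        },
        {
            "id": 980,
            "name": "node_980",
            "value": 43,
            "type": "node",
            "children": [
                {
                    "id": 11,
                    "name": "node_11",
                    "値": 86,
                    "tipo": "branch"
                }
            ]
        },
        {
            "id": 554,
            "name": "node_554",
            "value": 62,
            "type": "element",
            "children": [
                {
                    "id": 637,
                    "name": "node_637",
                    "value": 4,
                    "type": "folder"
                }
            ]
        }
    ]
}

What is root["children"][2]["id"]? 554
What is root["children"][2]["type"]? "element"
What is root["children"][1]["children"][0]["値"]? 86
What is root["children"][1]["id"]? 980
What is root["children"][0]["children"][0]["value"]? 15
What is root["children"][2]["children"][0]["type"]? "folder"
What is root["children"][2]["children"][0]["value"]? 4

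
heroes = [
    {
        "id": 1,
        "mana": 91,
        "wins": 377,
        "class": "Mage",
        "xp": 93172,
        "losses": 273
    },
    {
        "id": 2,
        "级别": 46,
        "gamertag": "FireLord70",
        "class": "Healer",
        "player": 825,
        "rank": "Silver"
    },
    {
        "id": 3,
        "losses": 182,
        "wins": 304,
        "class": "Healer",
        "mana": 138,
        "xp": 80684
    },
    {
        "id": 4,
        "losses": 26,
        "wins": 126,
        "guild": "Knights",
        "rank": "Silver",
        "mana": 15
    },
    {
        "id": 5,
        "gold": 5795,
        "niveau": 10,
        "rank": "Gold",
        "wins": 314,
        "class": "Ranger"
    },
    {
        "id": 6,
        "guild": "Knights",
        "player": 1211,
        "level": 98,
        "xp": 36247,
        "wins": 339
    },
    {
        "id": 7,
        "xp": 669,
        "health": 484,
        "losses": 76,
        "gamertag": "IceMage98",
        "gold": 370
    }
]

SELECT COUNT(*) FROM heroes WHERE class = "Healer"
2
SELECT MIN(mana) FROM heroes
15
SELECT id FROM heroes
[1, 2, 3, 4, 5, 6, 7]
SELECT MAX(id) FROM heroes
7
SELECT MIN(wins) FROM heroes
126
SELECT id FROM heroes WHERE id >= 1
[1, 2, 3, 4, 5, 6, 7]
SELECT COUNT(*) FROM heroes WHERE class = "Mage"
1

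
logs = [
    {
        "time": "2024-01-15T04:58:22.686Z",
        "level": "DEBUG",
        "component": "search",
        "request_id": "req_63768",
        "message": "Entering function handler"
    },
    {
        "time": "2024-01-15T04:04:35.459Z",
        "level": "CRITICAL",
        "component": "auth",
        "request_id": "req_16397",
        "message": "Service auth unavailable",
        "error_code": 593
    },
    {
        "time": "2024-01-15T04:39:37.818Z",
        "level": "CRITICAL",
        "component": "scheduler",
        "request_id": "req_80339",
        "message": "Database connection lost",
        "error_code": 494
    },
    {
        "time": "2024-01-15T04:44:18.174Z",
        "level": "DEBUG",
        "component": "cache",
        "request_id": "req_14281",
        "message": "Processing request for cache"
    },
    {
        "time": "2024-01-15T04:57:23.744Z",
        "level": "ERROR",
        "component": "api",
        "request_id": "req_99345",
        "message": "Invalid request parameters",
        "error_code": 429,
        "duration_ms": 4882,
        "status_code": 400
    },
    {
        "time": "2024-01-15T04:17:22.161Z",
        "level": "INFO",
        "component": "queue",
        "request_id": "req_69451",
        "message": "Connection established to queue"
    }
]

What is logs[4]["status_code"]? 400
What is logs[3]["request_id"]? "req_14281"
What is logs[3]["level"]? "DEBUG"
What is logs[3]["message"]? "Processing request for cache"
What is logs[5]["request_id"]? "req_69451"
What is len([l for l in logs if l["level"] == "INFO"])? 1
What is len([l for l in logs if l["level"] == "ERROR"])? 1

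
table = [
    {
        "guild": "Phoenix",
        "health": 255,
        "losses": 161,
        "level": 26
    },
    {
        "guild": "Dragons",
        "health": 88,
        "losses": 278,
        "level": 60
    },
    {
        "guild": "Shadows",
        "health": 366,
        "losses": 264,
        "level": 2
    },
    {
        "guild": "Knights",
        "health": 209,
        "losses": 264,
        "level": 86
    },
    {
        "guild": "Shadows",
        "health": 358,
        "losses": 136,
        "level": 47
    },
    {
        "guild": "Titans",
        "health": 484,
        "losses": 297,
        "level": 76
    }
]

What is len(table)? 6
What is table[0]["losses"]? 161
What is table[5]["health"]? 484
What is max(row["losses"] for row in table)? 297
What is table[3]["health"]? 209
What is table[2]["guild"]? "Shadows"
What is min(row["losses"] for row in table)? 136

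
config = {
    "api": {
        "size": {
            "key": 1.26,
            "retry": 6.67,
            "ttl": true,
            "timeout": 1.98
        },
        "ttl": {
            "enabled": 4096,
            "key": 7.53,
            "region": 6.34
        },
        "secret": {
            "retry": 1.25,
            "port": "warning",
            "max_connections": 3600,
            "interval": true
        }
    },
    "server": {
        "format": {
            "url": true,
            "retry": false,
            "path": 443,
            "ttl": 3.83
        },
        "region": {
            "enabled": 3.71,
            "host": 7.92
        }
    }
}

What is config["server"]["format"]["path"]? 443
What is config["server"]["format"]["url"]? True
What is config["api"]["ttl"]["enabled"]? 4096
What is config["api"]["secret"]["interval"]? True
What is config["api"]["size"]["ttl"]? True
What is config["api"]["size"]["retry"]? 6.67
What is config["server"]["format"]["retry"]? False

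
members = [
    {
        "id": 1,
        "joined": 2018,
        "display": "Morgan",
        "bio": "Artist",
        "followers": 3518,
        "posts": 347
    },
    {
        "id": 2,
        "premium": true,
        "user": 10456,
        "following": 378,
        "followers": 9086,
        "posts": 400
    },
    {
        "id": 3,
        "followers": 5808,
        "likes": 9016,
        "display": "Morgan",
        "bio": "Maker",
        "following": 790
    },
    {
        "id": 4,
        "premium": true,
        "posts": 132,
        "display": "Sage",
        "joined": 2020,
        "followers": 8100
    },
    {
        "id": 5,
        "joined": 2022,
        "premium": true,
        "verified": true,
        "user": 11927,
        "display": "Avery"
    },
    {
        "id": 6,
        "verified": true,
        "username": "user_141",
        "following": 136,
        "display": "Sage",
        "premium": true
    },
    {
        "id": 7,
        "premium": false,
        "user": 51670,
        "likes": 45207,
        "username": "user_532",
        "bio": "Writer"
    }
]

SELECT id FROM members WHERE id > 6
[7]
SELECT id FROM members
[1, 2, 3, 4, 5, 6, 7]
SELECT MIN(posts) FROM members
132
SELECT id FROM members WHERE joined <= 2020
[1, 4]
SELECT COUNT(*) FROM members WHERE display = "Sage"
2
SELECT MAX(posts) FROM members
400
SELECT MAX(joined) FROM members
2022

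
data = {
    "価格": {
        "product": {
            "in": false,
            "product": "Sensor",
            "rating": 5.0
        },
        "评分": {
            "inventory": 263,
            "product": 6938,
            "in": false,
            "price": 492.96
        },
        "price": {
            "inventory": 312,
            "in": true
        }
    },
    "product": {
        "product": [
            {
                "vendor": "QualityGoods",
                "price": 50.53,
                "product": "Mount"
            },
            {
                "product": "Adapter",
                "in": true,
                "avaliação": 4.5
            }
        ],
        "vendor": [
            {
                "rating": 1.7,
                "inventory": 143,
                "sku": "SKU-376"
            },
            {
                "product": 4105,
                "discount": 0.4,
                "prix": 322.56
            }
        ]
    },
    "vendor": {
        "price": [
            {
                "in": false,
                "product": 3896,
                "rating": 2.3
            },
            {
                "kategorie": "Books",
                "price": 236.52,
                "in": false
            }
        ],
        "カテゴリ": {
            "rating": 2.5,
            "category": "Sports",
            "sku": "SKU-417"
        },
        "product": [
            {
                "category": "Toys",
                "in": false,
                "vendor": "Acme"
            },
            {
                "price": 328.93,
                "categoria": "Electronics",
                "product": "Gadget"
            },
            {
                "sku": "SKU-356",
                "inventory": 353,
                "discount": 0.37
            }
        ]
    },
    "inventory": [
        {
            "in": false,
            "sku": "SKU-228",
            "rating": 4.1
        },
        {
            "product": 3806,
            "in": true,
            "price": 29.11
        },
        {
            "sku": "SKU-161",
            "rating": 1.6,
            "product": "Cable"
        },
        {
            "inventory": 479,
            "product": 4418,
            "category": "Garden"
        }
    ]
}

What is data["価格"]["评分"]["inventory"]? 263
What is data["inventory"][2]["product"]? "Cable"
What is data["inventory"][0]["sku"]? "SKU-228"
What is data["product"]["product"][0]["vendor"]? "QualityGoods"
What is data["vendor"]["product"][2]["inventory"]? 353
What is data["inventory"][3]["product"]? 4418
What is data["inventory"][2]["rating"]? 1.6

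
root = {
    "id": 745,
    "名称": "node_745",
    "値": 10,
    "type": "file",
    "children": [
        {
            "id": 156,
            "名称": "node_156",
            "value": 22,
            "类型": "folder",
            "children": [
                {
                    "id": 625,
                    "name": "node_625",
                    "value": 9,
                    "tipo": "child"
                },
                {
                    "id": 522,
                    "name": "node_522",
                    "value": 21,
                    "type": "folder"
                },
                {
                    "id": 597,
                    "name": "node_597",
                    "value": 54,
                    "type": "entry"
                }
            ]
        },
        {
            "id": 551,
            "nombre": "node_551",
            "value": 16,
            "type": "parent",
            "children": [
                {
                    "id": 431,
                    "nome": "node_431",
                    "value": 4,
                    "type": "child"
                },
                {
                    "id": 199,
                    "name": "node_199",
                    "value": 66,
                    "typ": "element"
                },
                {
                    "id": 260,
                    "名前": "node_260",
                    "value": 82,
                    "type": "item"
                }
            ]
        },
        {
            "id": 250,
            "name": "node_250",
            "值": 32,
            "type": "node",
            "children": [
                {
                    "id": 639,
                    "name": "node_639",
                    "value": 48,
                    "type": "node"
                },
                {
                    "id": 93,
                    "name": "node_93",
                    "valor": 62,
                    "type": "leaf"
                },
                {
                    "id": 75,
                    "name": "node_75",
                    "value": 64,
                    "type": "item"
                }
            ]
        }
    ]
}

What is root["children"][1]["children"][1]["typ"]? "element"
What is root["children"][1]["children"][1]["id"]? 199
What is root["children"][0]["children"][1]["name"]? "node_522"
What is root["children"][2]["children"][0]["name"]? "node_639"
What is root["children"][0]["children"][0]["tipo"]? "child"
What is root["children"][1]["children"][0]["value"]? 4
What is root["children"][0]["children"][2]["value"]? 54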